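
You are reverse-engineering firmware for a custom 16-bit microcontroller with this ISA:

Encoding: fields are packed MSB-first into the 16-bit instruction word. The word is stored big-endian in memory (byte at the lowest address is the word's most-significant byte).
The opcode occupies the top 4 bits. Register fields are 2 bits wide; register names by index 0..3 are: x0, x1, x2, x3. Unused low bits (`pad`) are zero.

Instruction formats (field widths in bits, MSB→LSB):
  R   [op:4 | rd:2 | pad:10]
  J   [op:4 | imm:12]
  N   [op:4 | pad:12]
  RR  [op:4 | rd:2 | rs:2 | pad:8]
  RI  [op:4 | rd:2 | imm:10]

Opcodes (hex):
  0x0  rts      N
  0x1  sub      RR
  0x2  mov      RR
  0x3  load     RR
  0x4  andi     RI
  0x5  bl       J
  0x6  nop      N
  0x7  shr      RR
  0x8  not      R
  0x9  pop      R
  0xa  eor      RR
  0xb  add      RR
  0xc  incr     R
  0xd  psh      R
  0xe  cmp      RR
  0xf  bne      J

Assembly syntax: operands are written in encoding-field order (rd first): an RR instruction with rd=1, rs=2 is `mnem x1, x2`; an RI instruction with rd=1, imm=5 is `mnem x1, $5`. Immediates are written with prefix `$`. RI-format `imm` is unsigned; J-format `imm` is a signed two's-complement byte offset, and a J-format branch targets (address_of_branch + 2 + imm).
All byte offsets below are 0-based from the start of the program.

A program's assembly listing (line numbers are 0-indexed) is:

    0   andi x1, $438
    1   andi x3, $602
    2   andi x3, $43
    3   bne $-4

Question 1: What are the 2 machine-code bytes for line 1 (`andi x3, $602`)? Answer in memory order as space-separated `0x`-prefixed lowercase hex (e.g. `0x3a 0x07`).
0x4e 0x5a

L1: andi op=0x4:4|rd=3:2|imm=602:10 ⇒ 0x4e5a ⇒ big 4e 5a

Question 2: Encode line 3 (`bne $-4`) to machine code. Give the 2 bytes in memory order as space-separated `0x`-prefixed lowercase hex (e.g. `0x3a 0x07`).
0xff 0xfc

L3: bne op=0xf:4|imm=-4:12 ⇒ 0xfffc ⇒ big ff fc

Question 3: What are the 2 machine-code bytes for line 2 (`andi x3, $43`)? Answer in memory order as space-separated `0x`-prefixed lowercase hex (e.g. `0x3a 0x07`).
0x4c 0x2b

2. andi fields op=0x4:4|rd=3:2|imm=43:10 → word 4c2bh → 4c 2b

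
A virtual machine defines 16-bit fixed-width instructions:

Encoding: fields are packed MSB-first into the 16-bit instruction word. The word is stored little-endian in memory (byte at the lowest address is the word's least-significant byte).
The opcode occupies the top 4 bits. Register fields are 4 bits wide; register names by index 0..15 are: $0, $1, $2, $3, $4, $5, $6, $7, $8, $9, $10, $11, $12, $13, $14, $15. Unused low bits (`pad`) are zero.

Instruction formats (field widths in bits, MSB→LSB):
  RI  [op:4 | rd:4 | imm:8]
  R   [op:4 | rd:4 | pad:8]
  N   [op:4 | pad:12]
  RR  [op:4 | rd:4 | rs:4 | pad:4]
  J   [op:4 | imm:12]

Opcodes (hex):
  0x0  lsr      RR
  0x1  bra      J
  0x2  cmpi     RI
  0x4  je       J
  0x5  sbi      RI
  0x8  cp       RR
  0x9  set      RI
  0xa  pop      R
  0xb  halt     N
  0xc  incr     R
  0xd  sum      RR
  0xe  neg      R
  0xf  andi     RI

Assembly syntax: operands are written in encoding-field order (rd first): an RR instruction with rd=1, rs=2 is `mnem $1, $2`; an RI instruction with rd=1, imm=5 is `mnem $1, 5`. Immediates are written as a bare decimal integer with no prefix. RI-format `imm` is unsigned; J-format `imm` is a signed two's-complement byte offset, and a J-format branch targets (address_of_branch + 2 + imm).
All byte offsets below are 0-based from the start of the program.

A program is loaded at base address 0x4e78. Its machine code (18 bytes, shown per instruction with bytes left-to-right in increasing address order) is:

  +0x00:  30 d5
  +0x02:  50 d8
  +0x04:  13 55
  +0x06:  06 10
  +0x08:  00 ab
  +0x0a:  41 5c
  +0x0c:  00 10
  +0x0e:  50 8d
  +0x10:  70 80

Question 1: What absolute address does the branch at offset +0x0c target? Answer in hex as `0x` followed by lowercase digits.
0x4e86

off 0x0c: read 00 10 as little → 0x1000
  top 4b → 0x1 → bra [J]
  [11:0] imm=0 = 0
  target = base 0x4e78 + off 0x0c + 2 + imm 0 = 0x4e86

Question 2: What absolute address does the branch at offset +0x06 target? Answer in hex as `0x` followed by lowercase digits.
0x4e86

@+06  little-endian(06 10) = 0x1006
  top 4b → 0x1 → bra [J]
  [11:0] imm=6 = 6
  target = base 0x4e78 + off 0x06 + 2 + imm 6 = 0x4e86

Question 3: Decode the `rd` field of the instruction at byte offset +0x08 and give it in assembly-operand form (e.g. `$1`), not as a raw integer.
off 0x08: read 00 ab as little → 0xab00
  top 4b → 0xa → pop [R]
  [11:8] rd=11 = $11

$11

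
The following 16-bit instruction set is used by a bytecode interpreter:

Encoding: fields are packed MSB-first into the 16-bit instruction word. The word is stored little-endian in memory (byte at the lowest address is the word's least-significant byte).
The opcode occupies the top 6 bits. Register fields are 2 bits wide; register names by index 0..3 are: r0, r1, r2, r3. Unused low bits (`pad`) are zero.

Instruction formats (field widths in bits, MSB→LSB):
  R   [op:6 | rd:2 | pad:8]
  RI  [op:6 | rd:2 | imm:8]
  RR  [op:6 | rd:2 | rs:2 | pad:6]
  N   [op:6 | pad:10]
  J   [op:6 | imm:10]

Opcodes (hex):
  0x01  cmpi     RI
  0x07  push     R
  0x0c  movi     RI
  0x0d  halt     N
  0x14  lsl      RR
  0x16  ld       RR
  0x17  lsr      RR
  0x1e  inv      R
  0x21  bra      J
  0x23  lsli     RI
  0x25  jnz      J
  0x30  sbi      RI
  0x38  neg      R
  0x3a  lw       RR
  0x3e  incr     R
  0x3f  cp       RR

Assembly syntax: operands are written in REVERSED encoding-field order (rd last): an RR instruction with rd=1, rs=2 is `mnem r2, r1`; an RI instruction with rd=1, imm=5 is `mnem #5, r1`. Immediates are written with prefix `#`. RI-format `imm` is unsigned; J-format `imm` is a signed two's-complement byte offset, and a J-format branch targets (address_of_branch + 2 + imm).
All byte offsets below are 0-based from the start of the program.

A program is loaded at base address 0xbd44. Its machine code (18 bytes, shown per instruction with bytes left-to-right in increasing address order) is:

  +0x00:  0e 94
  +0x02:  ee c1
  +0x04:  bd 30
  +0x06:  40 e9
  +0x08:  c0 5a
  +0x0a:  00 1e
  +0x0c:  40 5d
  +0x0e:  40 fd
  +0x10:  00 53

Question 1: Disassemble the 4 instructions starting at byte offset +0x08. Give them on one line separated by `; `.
+0x08: c0 5a ⇒ word 0x5ac0 (little)
  opcode bits[15:10]=0x16: ld/RR
  rd@[9:8]=0x2 ⇒ r2
  rs@[7:6]=0x3 ⇒ r3
+0x0a: 00 1e ⇒ word 0x1e00 (little)
  opcode bits[15:10]=0x7: push/R
  rd@[9:8]=0x2 ⇒ r2
+0x0c: 40 5d ⇒ word 0x5d40 (little)
  opcode bits[15:10]=0x17: lsr/RR
  rd@[9:8]=0x1 ⇒ r1
  rs@[7:6]=0x1 ⇒ r1
+0x0e: 40 fd ⇒ word 0xfd40 (little)
  opcode bits[15:10]=0x3f: cp/RR
  rd@[9:8]=0x1 ⇒ r1
  rs@[7:6]=0x1 ⇒ r1

ld r3, r2; push r2; lsr r1, r1; cp r1, r1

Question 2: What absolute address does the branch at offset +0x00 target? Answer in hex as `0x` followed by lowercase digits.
off 0x00: read 0e 94 as little → 0x940e
  op=0x940e>>10=0x25 ⇒ jnz (J)
  imm@[9:0]=0xe ⇒ #14
  target = base 0xbd44 + off 0x00 + 2 + imm 14 = 0xbd54

0xbd54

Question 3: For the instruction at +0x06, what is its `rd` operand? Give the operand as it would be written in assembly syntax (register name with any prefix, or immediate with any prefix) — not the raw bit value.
off 0x06: read 40 e9 as little → 0xe940
  top 6b → 0x3a → lw [RR]
  [9:8] rd=1 = r1
  [7:6] rs=1 = r1

r1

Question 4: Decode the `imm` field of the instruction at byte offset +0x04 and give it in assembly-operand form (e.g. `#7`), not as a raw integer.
#189

@+04  little-endian(bd 30) = 0x30bd
  op=0x30bd>>10=0xc ⇒ movi (RI)
  rd: (w>>8)&0x3=0x0 → r0
  imm: (w>>0)&0xff=0xbd → #189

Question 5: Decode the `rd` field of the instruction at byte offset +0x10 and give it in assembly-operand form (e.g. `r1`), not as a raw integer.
r3

+0x10: 00 53 ⇒ word 0x5300 (little)
  top 6b → 0x14 → lsl [RR]
  rd: (w>>8)&0x3=0x3 → r3
  rs: (w>>6)&0x3=0x0 → r0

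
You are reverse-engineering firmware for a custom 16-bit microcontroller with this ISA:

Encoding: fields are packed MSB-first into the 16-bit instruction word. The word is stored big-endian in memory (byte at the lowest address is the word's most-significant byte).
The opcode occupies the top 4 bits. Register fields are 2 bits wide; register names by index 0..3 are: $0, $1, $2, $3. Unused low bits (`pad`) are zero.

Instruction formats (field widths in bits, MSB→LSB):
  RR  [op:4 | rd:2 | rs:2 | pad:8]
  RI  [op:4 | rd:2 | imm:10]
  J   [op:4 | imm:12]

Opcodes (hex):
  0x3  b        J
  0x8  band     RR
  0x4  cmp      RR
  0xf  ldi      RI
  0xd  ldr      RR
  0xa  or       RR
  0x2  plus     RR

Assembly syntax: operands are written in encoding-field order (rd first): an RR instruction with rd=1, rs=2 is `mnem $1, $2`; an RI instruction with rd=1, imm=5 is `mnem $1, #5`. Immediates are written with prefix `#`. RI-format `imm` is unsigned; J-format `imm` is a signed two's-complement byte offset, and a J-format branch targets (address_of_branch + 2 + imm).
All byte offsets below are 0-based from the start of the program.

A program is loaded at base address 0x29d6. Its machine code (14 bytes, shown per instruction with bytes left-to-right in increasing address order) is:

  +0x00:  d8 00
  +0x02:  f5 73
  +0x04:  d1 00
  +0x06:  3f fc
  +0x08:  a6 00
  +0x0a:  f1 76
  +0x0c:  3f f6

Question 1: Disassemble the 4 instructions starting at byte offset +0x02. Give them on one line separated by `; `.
ldi $1, #371; ldr $0, $1; b #-4; or $1, $2

@+02  big-endian(f5 73) = 0xf573
  opcode bits[15:12]=0xf: ldi/RI
  rd@[11:10]=0x1 ⇒ $1
  imm@[9:0]=0x173 ⇒ #371
@+04  big-endian(d1 00) = 0xd100
  opcode bits[15:12]=0xd: ldr/RR
  rd@[11:10]=0x0 ⇒ $0
  rs@[9:8]=0x1 ⇒ $1
@+06  big-endian(3f fc) = 0x3ffc
  opcode bits[15:12]=0x3: b/J
  imm@[11:0]=0xffc (s12→-4) ⇒ #-4
@+08  big-endian(a6 00) = 0xa600
  opcode bits[15:12]=0xa: or/RR
  rd@[11:10]=0x1 ⇒ $1
  rs@[9:8]=0x2 ⇒ $2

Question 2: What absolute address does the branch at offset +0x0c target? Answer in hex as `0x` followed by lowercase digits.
0x29da

+0x0c: 3f f6 ⇒ word 0x3ff6 (big)
  op=0x3ff6>>12=0x3 ⇒ b (J)
  imm@[11:0]=0xff6 (s12→-10) ⇒ #-10
  target = base 0x29d6 + off 0x0c + 2 + imm -10 = 0x29da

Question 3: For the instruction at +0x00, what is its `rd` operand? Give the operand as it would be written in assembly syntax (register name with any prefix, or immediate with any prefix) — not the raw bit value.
[00] d8 00 → 0xd800
  top 4b → 0xd → ldr [RR]
  [11:10] rd=2 = $2
  [9:8] rs=0 = $0

$2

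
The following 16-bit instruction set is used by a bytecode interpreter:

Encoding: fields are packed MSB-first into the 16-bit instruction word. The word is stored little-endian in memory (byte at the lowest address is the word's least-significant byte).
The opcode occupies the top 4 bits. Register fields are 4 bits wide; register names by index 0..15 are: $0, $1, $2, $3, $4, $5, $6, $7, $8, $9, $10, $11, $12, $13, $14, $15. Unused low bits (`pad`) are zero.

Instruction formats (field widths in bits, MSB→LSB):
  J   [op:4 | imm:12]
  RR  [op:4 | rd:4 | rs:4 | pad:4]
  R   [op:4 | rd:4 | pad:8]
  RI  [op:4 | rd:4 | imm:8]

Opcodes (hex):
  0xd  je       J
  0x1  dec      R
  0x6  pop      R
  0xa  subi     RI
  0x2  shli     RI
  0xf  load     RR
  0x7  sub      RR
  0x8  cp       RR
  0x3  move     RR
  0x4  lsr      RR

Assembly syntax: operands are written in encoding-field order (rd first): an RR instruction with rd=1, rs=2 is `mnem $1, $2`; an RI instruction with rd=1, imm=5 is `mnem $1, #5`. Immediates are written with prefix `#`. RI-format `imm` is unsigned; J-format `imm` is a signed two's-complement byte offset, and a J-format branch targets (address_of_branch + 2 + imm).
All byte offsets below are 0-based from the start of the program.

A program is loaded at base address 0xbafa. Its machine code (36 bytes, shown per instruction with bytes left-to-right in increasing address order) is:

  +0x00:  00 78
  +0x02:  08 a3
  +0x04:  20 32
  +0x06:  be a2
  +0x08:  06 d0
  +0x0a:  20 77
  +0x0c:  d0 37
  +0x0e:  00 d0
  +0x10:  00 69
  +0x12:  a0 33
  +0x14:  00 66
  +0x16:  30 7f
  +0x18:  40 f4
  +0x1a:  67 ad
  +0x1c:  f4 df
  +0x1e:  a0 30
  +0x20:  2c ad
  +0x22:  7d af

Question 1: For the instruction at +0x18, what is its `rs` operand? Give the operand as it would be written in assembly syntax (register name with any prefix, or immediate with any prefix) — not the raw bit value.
@+18  little-endian(40 f4) = 0xf440
  top 4b → 0xf → load [RR]
  rd: (w>>8)&0xf=0x4 → $4
  rs: (w>>4)&0xf=0x4 → $4

$4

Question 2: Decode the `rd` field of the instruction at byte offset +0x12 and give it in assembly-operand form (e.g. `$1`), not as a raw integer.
$3

+0x12: a0 33 ⇒ word 0x33a0 (little)
  opcode bits[15:12]=0x3: move/RR
  rd: (w>>8)&0xf=0x3 → $3
  rs: (w>>4)&0xf=0xa → $10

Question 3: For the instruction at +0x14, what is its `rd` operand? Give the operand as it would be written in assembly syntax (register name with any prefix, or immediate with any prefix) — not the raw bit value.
+0x14: 00 66 ⇒ word 0x6600 (little)
  op=0x6600>>12=0x6 ⇒ pop (R)
  rd@[11:8]=0x6 ⇒ $6

$6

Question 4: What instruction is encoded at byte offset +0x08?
off 0x08: read 06 d0 as little → 0xd006
  opcode bits[15:12]=0xd: je/J
  imm@[11:0]=0x6 ⇒ #6

je #6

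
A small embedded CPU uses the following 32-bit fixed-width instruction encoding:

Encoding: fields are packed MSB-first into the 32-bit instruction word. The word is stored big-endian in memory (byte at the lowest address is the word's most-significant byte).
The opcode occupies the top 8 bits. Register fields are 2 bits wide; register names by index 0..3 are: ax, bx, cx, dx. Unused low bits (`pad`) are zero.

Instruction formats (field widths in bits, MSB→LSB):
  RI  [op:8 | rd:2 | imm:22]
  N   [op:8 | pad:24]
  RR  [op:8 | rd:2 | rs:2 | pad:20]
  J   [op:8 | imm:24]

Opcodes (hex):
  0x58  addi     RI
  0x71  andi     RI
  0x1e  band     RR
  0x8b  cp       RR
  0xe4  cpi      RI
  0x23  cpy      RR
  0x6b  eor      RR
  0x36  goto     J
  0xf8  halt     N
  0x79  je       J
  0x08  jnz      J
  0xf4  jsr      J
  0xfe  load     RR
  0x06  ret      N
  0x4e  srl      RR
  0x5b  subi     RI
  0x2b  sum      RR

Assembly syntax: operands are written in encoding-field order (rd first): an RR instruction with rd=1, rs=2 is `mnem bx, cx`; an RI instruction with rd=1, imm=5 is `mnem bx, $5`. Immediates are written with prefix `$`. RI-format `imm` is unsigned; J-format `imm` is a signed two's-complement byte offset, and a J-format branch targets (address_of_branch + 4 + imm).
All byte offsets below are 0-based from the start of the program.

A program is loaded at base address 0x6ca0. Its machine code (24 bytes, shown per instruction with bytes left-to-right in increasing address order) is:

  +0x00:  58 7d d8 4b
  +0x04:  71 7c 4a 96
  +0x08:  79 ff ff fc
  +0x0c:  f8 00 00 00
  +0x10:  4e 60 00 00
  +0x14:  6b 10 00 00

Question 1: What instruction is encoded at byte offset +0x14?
off 0x14: read 6b 10 00 00 as big → 0x6b100000
  top 8b → 0x6b → eor [RR]
  rd@[23:22]=0x0 ⇒ ax
  rs@[21:20]=0x1 ⇒ bx

eor ax, bx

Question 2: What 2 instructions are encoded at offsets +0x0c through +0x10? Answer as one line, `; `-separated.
[0c] f8 00 00 00 → 0xf8000000
  opcode bits[31:24]=0xf8: halt/N
[10] 4e 60 00 00 → 0x4e600000
  opcode bits[31:24]=0x4e: srl/RR
  rd: (w>>22)&0x3=0x1 → bx
  rs: (w>>20)&0x3=0x2 → cx

halt; srl bx, cx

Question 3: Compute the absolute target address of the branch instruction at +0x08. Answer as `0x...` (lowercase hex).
off 0x08: read 79 ff ff fc as big → 0x79fffffc
  top 8b → 0x79 → je [J]
  [23:0] imm=16777212 (s24→-4) = $-4
  target = base 0x6ca0 + off 0x08 + 4 + imm -4 = 0x6ca8

0x6ca8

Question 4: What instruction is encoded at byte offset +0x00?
@+00  big-endian(58 7d d8 4b) = 0x587dd84b
  opcode bits[31:24]=0x58: addi/RI
  rd@[23:22]=0x1 ⇒ bx
  imm@[21:0]=0x3dd84b ⇒ $4053067

addi bx, $4053067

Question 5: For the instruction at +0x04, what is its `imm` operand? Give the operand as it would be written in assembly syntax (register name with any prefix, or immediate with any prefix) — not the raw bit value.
off 0x04: read 71 7c 4a 96 as big → 0x717c4a96
  op=0x717c4a96>>24=0x71 ⇒ andi (RI)
  [23:22] rd=1 = bx
  [21:0] imm=3951254 = $3951254

$3951254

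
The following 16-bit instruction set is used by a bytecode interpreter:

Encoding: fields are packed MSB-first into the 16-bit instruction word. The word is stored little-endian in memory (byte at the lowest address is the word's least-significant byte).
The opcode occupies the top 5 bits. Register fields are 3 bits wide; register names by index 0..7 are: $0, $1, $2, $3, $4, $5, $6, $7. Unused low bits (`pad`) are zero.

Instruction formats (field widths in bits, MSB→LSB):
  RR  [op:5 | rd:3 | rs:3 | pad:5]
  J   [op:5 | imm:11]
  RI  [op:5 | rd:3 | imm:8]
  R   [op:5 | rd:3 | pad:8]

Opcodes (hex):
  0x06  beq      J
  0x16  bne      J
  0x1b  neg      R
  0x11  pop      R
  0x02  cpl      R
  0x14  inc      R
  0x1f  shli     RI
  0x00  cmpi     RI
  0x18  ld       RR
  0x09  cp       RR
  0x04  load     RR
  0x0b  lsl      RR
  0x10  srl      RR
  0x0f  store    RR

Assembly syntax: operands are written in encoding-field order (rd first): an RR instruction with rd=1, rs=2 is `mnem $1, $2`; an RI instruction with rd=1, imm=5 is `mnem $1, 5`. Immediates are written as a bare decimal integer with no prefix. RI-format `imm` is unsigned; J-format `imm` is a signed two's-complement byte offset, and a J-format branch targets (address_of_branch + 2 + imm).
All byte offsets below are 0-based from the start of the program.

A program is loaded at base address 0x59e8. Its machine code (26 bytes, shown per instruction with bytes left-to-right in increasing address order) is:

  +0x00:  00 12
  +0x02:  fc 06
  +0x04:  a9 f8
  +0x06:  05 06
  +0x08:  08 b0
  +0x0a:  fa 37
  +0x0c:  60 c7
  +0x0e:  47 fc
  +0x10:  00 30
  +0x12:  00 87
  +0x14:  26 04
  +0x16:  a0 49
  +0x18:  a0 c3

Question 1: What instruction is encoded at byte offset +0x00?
cpl $2

+0x00: 00 12 ⇒ word 0x1200 (little)
  top 5b → 0x2 → cpl [R]
  rd: (w>>8)&0x7=0x2 → $2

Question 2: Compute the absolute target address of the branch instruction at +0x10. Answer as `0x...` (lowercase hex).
0x59fa

off 0x10: read 00 30 as little → 0x3000
  opcode bits[15:11]=0x6: beq/J
  imm: (w>>0)&0x7ff=0x0 → 0
  target = base 0x59e8 + off 0x10 + 2 + imm 0 = 0x59fa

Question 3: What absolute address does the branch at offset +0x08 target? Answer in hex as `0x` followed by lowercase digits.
[08] 08 b0 → 0xb008
  op=0xb008>>11=0x16 ⇒ bne (J)
  imm@[10:0]=0x8 ⇒ 8
  target = base 0x59e8 + off 0x08 + 2 + imm 8 = 0x59fa

0x59fa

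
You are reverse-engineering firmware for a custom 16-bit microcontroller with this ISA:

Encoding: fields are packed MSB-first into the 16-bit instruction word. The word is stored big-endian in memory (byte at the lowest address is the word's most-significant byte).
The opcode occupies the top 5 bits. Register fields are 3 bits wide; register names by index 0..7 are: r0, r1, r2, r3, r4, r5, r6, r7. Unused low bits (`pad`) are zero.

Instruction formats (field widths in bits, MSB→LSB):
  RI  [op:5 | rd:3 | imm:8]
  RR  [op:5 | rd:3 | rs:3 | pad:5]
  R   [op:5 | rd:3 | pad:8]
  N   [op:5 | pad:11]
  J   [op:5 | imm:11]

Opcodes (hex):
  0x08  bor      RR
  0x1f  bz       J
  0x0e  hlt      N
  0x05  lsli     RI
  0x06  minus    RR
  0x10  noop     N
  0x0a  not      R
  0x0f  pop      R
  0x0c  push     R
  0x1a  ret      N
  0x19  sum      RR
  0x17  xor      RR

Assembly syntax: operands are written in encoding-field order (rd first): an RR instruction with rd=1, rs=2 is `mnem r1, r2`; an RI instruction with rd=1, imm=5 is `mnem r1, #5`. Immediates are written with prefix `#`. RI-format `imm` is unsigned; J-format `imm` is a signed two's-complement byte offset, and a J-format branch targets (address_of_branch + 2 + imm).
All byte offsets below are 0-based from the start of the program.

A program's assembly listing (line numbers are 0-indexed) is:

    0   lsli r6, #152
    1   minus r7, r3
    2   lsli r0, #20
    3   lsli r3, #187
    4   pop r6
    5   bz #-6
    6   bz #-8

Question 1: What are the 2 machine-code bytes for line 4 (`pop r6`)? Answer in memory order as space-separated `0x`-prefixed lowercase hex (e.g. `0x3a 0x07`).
line 4 (pop): pack op=0xf:5|rd=6:3|pad=0:8 = 0x7e00; big→ 7e 00

0x7e 0x00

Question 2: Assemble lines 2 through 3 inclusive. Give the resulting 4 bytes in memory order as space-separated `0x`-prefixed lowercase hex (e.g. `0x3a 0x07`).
L2: lsli op=0x5:5|rd=0:3|imm=20:8 ⇒ 0x2814 ⇒ big 28 14
L3: lsli op=0x5:5|rd=3:3|imm=187:8 ⇒ 0x2bbb ⇒ big 2b bb

0x28 0x14 0x2b 0xbb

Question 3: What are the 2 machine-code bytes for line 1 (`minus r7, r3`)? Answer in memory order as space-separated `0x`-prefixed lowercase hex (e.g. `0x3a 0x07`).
1. minus fields op=0x6:5|rd=7:3|rs=3:3|pad=0:5 → word 3760h → 37 60

0x37 0x60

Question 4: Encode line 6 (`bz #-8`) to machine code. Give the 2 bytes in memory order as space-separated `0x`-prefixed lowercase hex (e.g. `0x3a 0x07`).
0xff 0xf8

6. bz fields op=0x1f:5|imm=-8:11 → word fff8h → ff f8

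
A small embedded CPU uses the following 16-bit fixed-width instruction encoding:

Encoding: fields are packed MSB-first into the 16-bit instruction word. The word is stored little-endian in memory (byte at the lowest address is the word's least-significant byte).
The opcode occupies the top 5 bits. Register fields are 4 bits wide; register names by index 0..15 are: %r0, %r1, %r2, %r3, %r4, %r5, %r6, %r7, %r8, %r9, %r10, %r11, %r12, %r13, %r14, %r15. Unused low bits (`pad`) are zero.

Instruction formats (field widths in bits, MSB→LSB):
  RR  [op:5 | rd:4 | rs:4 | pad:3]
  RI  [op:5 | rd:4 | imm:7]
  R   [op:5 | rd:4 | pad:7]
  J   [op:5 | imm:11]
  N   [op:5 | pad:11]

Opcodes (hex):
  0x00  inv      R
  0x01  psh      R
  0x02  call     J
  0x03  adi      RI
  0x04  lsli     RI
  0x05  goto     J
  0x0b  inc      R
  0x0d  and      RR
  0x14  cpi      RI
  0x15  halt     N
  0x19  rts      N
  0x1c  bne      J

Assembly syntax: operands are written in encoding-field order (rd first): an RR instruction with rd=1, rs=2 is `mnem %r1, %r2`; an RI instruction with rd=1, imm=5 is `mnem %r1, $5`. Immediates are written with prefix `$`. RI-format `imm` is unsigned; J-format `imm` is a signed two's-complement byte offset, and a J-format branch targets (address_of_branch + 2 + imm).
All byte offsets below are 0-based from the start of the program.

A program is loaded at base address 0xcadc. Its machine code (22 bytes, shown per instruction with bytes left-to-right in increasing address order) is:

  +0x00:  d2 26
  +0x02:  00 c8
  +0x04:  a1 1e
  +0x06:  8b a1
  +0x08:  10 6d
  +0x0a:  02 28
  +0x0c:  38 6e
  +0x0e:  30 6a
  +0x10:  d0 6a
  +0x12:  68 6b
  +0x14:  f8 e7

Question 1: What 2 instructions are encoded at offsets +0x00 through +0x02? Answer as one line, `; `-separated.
lsli %r13, $82; rts

[00] d2 26 → 0x26d2
  op=0x26d2>>11=0x4 ⇒ lsli (RI)
  rd@[10:7]=0xd ⇒ %r13
  imm@[6:0]=0x52 ⇒ $82
[02] 00 c8 → 0xc800
  op=0xc800>>11=0x19 ⇒ rts (N)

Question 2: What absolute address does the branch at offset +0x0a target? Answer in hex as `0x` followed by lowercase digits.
0xcaea

@+0a  little-endian(02 28) = 0x2802
  opcode bits[15:11]=0x5: goto/J
  imm@[10:0]=0x2 ⇒ $2
  target = base 0xcadc + off 0x0a + 2 + imm 2 = 0xcaea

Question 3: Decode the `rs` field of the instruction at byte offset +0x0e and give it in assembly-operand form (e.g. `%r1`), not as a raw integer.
@+0e  little-endian(30 6a) = 0x6a30
  op=0x6a30>>11=0xd ⇒ and (RR)
  rd@[10:7]=0x4 ⇒ %r4
  rs@[6:3]=0x6 ⇒ %r6

%r6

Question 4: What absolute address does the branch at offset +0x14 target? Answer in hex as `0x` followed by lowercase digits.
0xcaea

off 0x14: read f8 e7 as little → 0xe7f8
  op=0xe7f8>>11=0x1c ⇒ bne (J)
  imm@[10:0]=0x7f8 (s11→-8) ⇒ $-8
  target = base 0xcadc + off 0x14 + 2 + imm -8 = 0xcaea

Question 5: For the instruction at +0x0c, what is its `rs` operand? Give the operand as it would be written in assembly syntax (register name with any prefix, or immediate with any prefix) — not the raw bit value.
%r7

[0c] 38 6e → 0x6e38
  op=0x6e38>>11=0xd ⇒ and (RR)
  rd@[10:7]=0xc ⇒ %r12
  rs@[6:3]=0x7 ⇒ %r7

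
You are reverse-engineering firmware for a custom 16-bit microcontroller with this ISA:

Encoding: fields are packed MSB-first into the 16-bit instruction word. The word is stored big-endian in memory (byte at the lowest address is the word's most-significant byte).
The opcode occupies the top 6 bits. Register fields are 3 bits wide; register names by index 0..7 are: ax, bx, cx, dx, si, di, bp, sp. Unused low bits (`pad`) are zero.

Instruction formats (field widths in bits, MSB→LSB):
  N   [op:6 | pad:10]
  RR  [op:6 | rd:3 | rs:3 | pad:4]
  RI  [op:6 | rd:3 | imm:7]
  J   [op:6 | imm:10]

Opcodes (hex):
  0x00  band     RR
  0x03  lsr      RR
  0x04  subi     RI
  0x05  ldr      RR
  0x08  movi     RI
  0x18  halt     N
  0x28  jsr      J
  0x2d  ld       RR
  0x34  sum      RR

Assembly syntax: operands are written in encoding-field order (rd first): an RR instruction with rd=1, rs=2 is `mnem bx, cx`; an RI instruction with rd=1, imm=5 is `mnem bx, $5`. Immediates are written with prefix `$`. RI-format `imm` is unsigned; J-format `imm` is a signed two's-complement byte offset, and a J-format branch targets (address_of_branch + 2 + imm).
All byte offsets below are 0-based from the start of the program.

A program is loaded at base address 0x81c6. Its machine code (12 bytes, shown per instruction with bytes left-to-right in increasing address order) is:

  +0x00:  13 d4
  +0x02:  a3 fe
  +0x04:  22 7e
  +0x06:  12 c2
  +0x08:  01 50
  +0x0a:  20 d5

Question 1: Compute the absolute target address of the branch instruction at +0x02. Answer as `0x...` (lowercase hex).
@+02  big-endian(a3 fe) = 0xa3fe
  opcode bits[15:10]=0x28: jsr/J
  imm@[9:0]=0x3fe (s10→-2) ⇒ $-2
  target = base 0x81c6 + off 0x02 + 2 + imm -2 = 0x81c8

0x81c8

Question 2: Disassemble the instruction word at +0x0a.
movi bx, $85

[0a] 20 d5 → 0x20d5
  top 6b → 0x8 → movi [RI]
  rd@[9:7]=0x1 ⇒ bx
  imm@[6:0]=0x55 ⇒ $85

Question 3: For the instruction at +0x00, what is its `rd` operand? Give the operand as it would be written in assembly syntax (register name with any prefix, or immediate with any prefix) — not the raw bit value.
[00] 13 d4 → 0x13d4
  opcode bits[15:10]=0x4: subi/RI
  [9:7] rd=7 = sp
  [6:0] imm=84 = $84

sp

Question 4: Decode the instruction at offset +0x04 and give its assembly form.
@+04  big-endian(22 7e) = 0x227e
  op=0x227e>>10=0x8 ⇒ movi (RI)
  [9:7] rd=4 = si
  [6:0] imm=126 = $126

movi si, $126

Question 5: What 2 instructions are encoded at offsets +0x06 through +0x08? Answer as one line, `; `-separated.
off 0x06: read 12 c2 as big → 0x12c2
  opcode bits[15:10]=0x4: subi/RI
  [9:7] rd=5 = di
  [6:0] imm=66 = $66
off 0x08: read 01 50 as big → 0x0150
  opcode bits[15:10]=0x0: band/RR
  [9:7] rd=2 = cx
  [6:4] rs=5 = di

subi di, $66; band cx, di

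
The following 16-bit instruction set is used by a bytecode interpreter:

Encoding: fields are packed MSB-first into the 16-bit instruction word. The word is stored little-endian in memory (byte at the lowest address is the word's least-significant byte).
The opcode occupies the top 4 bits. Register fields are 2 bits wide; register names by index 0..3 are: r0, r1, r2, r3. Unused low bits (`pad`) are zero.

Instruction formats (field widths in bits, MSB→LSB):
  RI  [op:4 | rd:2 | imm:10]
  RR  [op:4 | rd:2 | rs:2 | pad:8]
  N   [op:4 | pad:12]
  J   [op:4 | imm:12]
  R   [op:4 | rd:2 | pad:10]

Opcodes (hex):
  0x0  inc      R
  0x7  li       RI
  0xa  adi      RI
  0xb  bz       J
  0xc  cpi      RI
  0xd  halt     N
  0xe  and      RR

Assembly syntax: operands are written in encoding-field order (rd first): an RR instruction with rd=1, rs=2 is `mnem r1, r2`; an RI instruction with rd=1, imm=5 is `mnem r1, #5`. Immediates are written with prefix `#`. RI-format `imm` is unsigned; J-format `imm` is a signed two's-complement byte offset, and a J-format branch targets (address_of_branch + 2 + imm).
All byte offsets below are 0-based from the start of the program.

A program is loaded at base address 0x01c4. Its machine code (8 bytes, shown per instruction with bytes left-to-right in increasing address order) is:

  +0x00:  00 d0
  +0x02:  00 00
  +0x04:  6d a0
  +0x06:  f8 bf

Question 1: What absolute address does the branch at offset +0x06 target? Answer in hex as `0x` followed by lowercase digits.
+0x06: f8 bf ⇒ word 0xbff8 (little)
  op=0xbff8>>12=0xb ⇒ bz (J)
  [11:0] imm=4088 (s12→-8) = #-8
  target = base 0x01c4 + off 0x06 + 2 + imm -8 = 0x01c4

0x01c4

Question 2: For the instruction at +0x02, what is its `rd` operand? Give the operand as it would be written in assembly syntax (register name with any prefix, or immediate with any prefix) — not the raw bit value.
r0

[02] 00 00 → 0x0000
  op=0x0000>>12=0x0 ⇒ inc (R)
  rd@[11:10]=0x0 ⇒ r0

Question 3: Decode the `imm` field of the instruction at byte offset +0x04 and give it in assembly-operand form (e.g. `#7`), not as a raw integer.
#109

@+04  little-endian(6d a0) = 0xa06d
  top 4b → 0xa → adi [RI]
  rd@[11:10]=0x0 ⇒ r0
  imm@[9:0]=0x6d ⇒ #109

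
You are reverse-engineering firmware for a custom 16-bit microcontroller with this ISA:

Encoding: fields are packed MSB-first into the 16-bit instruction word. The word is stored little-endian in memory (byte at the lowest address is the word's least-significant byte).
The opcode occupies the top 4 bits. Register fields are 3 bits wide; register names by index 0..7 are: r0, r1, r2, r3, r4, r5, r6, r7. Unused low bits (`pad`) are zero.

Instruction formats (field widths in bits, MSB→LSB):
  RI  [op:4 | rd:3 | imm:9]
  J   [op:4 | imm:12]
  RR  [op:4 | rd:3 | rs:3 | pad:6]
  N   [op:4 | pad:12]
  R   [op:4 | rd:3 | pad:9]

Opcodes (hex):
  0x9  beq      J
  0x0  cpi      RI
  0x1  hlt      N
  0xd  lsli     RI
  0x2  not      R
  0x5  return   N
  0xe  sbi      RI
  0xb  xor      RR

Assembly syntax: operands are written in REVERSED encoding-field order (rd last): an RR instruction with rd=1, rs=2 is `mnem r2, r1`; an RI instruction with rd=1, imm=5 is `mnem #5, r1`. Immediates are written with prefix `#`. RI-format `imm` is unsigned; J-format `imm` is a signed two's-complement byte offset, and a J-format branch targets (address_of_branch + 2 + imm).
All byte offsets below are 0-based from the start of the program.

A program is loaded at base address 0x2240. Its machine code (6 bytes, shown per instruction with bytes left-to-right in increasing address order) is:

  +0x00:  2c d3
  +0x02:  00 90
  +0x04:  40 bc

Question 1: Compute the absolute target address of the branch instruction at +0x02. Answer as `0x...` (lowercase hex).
@+02  little-endian(00 90) = 0x9000
  opcode bits[15:12]=0x9: beq/J
  imm@[11:0]=0x0 ⇒ #0
  target = base 0x2240 + off 0x02 + 2 + imm 0 = 0x2244

0x2244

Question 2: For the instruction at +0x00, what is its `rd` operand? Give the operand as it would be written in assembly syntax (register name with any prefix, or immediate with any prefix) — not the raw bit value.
r1

@+00  little-endian(2c d3) = 0xd32c
  op=0xd32c>>12=0xd ⇒ lsli (RI)
  rd@[11:9]=0x1 ⇒ r1
  imm@[8:0]=0x12c ⇒ #300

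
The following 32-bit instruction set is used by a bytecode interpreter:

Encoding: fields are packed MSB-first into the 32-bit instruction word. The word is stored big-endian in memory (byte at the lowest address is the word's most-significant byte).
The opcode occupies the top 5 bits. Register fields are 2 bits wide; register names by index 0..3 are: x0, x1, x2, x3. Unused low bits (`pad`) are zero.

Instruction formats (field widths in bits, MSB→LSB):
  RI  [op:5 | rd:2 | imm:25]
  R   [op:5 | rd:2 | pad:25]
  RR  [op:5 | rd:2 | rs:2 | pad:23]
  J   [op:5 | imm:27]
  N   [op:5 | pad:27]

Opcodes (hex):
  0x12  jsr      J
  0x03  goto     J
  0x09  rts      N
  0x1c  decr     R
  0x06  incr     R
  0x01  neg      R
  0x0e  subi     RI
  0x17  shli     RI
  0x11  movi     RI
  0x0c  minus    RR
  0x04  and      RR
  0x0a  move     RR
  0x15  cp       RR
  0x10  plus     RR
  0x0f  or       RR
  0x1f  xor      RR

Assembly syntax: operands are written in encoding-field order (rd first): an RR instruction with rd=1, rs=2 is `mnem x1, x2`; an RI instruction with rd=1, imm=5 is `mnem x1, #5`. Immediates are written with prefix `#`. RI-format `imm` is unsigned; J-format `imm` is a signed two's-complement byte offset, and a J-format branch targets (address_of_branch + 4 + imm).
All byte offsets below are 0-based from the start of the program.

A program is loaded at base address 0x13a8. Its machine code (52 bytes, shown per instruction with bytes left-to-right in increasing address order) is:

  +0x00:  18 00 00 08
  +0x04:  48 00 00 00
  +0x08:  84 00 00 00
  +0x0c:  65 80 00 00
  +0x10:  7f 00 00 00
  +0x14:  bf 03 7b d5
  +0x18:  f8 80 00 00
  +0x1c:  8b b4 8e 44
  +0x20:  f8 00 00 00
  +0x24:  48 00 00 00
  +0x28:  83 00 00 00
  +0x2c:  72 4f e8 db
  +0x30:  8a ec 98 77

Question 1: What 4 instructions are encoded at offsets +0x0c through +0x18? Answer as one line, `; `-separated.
minus x2, x3; or x3, x2; shli x3, #17005525; xor x0, x1

+0x0c: 65 80 00 00 ⇒ word 0x65800000 (big)
  top 5b → 0xc → minus [RR]
  [26:25] rd=2 = x2
  [24:23] rs=3 = x3
+0x10: 7f 00 00 00 ⇒ word 0x7f000000 (big)
  top 5b → 0xf → or [RR]
  [26:25] rd=3 = x3
  [24:23] rs=2 = x2
+0x14: bf 03 7b d5 ⇒ word 0xbf037bd5 (big)
  top 5b → 0x17 → shli [RI]
  [26:25] rd=3 = x3
  [24:0] imm=17005525 = #17005525
+0x18: f8 80 00 00 ⇒ word 0xf8800000 (big)
  top 5b → 0x1f → xor [RR]
  [26:25] rd=0 = x0
  [24:23] rs=1 = x1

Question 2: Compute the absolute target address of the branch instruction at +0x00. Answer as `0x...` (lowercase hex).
0x13b4

off 0x00: read 18 00 00 08 as big → 0x18000008
  opcode bits[31:27]=0x3: goto/J
  imm@[26:0]=0x8 ⇒ #8
  target = base 0x13a8 + off 0x00 + 4 + imm 8 = 0x13b4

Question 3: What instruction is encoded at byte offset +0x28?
plus x1, x2

off 0x28: read 83 00 00 00 as big → 0x83000000
  opcode bits[31:27]=0x10: plus/RR
  [26:25] rd=1 = x1
  [24:23] rs=2 = x2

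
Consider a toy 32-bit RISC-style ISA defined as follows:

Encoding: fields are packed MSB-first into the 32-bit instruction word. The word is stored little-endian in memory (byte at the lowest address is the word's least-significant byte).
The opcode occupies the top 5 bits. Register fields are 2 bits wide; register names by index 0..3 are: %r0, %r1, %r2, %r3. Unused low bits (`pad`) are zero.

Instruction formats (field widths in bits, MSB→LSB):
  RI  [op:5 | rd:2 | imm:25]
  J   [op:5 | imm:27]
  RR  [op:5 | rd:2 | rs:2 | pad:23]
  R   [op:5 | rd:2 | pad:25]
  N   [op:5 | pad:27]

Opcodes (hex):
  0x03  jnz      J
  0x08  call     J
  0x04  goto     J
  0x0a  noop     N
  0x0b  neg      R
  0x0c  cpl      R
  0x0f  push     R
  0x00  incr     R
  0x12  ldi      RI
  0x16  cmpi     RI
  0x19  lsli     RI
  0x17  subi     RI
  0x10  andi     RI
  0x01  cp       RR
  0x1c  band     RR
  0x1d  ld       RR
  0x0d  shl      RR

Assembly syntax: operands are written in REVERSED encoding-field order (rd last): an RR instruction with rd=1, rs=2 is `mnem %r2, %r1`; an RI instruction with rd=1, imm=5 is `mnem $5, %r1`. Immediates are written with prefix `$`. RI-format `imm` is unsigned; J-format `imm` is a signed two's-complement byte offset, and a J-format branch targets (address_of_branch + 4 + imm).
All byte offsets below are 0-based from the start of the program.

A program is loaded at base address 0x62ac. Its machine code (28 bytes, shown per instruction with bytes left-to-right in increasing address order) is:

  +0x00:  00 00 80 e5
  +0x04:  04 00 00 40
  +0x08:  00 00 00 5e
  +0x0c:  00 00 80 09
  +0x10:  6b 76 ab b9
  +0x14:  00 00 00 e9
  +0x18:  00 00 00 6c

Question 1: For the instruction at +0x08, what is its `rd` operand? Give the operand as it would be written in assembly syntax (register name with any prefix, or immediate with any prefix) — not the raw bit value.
+0x08: 00 00 00 5e ⇒ word 0x5e000000 (little)
  opcode bits[31:27]=0xb: neg/R
  rd@[26:25]=0x3 ⇒ %r3

%r3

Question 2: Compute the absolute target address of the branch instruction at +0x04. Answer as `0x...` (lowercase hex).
0x62b8

+0x04: 04 00 00 40 ⇒ word 0x40000004 (little)
  opcode bits[31:27]=0x8: call/J
  imm@[26:0]=0x4 ⇒ $4
  target = base 0x62ac + off 0x04 + 4 + imm 4 = 0x62b8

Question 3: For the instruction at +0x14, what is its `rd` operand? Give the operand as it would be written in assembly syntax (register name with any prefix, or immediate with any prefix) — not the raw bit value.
%r0

+0x14: 00 00 00 e9 ⇒ word 0xe9000000 (little)
  opcode bits[31:27]=0x1d: ld/RR
  rd: (w>>25)&0x3=0x0 → %r0
  rs: (w>>23)&0x3=0x2 → %r2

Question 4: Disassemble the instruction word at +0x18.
shl %r0, %r2

@+18  little-endian(00 00 00 6c) = 0x6c000000
  opcode bits[31:27]=0xd: shl/RR
  [26:25] rd=2 = %r2
  [24:23] rs=0 = %r0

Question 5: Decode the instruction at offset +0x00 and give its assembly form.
band %r3, %r2

off 0x00: read 00 00 80 e5 as little → 0xe5800000
  op=0xe5800000>>27=0x1c ⇒ band (RR)
  [26:25] rd=2 = %r2
  [24:23] rs=3 = %r3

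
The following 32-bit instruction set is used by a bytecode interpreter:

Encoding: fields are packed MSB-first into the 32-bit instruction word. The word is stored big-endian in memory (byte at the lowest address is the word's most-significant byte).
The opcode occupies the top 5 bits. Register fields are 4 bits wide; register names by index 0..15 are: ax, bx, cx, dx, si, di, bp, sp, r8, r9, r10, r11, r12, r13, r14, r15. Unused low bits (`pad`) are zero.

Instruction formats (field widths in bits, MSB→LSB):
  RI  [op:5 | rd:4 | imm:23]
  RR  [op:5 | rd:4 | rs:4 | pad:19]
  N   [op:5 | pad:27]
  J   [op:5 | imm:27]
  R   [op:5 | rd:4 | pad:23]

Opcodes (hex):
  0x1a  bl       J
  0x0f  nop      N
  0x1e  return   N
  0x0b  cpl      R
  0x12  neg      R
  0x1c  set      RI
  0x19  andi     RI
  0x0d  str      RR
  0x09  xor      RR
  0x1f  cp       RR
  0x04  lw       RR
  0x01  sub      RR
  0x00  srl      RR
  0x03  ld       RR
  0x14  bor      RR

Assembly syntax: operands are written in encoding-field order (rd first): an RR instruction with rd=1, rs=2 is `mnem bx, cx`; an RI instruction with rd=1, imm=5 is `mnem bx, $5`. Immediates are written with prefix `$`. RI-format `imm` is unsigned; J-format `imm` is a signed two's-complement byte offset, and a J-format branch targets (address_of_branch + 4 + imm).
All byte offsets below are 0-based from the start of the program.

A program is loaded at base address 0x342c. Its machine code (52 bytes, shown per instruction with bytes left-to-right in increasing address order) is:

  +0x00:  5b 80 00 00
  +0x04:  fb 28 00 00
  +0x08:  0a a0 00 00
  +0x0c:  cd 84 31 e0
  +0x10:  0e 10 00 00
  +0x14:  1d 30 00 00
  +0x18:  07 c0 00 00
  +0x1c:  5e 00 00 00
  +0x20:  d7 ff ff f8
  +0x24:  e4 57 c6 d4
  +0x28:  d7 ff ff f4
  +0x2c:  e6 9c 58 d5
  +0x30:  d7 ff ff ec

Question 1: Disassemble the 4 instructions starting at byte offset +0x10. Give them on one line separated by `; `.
@+10  big-endian(0e 10 00 00) = 0x0e100000
  top 5b → 0x1 → sub [RR]
  rd@[26:23]=0xc ⇒ r12
  rs@[22:19]=0x2 ⇒ cx
@+14  big-endian(1d 30 00 00) = 0x1d300000
  top 5b → 0x3 → ld [RR]
  rd@[26:23]=0xa ⇒ r10
  rs@[22:19]=0x6 ⇒ bp
@+18  big-endian(07 c0 00 00) = 0x07c00000
  top 5b → 0x0 → srl [RR]
  rd@[26:23]=0xf ⇒ r15
  rs@[22:19]=0x8 ⇒ r8
@+1c  big-endian(5e 00 00 00) = 0x5e000000
  top 5b → 0xb → cpl [R]
  rd@[26:23]=0xc ⇒ r12

sub r12, cx; ld r10, bp; srl r15, r8; cpl r12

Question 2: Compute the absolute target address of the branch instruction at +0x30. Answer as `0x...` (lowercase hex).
[30] d7 ff ff ec → 0xd7ffffec
  opcode bits[31:27]=0x1a: bl/J
  [26:0] imm=134217708 (s27→-20) = $-20
  target = base 0x342c + off 0x30 + 4 + imm -20 = 0x344c

0x344c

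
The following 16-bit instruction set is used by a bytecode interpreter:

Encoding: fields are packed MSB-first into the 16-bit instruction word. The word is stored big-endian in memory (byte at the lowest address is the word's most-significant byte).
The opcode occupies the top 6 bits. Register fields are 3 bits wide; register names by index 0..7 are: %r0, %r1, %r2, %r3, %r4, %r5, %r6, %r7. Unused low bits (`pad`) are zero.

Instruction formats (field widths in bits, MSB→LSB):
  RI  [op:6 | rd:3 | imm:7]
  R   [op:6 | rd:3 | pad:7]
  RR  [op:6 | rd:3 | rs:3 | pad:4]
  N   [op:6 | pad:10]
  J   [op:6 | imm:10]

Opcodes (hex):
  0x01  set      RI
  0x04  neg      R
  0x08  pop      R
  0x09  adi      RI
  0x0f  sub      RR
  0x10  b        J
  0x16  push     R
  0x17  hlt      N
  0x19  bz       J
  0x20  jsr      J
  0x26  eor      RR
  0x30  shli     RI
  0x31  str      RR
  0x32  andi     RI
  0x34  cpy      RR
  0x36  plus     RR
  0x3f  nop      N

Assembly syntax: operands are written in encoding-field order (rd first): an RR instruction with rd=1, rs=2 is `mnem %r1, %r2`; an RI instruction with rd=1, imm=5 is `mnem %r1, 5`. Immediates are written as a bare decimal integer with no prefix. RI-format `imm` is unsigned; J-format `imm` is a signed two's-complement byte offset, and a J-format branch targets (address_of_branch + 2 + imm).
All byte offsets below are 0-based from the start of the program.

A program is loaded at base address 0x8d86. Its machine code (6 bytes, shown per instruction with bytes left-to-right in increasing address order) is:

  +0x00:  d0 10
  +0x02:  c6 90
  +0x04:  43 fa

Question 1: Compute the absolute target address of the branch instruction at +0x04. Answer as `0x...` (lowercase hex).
[04] 43 fa → 0x43fa
  opcode bits[15:10]=0x10: b/J
  imm@[9:0]=0x3fa (s10→-6) ⇒ -6
  target = base 0x8d86 + off 0x04 + 2 + imm -6 = 0x8d86

0x8d86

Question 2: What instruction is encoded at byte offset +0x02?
str %r5, %r1

[02] c6 90 → 0xc690
  opcode bits[15:10]=0x31: str/RR
  rd@[9:7]=0x5 ⇒ %r5
  rs@[6:4]=0x1 ⇒ %r1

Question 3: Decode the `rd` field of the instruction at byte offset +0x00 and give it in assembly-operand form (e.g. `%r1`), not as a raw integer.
[00] d0 10 → 0xd010
  opcode bits[15:10]=0x34: cpy/RR
  rd@[9:7]=0x0 ⇒ %r0
  rs@[6:4]=0x1 ⇒ %r1

%r0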